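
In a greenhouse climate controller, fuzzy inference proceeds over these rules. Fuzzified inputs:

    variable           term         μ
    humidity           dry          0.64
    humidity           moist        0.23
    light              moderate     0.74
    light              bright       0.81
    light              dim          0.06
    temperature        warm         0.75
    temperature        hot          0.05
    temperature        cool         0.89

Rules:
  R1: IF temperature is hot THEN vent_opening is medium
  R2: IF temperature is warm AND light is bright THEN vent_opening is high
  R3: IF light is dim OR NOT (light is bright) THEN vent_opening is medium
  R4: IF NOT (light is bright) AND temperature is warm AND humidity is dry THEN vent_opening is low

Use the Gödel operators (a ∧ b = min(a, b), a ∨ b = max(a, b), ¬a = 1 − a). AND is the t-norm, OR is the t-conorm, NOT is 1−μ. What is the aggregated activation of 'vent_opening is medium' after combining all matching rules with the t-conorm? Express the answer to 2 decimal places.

R1: hot=0.05 → w = 0.05
R2: warm=0.75, bright=0.81; AND[min(a, b)] → w = 0.75
R3: dim=0.06, ¬bright=1−0.81=0.19; OR[max(a, b)] → w = 0.19
R4: ¬bright=1−0.81=0.19, warm=0.75, dry=0.64; AND[min(a, b)] → w = 0.19
Rules with consequent 'medium': {R1, R3} → strengths 0.05, 0.19
Aggregate via t-conorm [max(a, b)]: 0.19

0.19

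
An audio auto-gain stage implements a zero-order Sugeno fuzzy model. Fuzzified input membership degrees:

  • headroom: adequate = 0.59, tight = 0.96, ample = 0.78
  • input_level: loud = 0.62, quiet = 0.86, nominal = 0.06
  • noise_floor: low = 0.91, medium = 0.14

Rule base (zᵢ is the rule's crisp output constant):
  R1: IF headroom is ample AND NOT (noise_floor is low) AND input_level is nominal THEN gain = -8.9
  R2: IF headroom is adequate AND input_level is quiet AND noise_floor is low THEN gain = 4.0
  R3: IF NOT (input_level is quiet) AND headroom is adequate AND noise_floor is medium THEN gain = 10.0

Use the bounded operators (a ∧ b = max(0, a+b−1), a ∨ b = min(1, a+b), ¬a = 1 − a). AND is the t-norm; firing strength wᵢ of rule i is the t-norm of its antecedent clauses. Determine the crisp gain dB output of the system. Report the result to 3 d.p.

R1 (z=-8.9): ample=0.78, ¬low=1−0.91=0.09, nominal=0.06; AND[max(0, a+b−1)] → w = 0.00
R2 (z=4.0): adequate=0.59, quiet=0.86, low=0.91; AND[max(0, a+b−1)] → w = 0.36
R3 (z=10.0): ¬quiet=1−0.86=0.14, adequate=0.59, medium=0.14; AND[max(0, a+b−1)] → w = 0.00
Weighted average = (0.00·-8.9 + 0.36·4.0 + 0.00·10.0) / (0.00 + 0.36 + 0.00)
  = 1.4400 / 0.3600 = 4.000

4.000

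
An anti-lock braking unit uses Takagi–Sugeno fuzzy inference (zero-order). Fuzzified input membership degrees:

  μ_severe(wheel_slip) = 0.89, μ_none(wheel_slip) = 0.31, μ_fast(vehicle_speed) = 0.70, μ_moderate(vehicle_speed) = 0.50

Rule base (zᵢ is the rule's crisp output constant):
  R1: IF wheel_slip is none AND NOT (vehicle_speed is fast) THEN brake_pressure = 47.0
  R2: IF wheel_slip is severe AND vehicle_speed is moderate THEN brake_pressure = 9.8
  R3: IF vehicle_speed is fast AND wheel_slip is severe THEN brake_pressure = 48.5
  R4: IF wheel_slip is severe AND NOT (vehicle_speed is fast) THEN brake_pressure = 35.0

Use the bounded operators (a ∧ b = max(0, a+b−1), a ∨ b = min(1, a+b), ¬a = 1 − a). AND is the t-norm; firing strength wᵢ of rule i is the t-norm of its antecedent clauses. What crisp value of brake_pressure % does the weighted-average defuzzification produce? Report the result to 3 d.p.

R1 (z=47.0): none=0.31, ¬fast=1−0.70=0.30; AND[max(0, a+b−1)] → w = 0.00
R2 (z=9.8): severe=0.89, moderate=0.50; AND[max(0, a+b−1)] → w = 0.39
R3 (z=48.5): fast=0.70, severe=0.89; AND[max(0, a+b−1)] → w = 0.59
R4 (z=35.0): severe=0.89, ¬fast=1−0.70=0.30; AND[max(0, a+b−1)] → w = 0.19
Weighted average = (0.00·47.0 + 0.39·9.8 + 0.59·48.5 + 0.19·35.0) / (0.00 + 0.39 + 0.59 + 0.19)
  = 39.0870 / 1.1700 = 33.408

33.408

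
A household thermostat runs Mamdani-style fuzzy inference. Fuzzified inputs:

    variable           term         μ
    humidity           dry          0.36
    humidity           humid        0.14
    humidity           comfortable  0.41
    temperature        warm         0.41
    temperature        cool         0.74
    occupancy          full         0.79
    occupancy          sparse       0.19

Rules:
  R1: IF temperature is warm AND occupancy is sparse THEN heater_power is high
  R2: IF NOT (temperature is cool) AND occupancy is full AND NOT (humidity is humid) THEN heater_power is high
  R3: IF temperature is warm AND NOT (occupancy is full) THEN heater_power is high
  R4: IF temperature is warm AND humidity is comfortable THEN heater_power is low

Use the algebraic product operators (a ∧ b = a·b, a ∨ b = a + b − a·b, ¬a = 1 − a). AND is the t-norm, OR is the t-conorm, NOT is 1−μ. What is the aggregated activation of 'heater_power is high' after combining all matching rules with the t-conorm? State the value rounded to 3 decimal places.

R1: warm=0.41, sparse=0.19; AND[a·b] → w = 0.0779
R2: ¬cool=1−0.74=0.26, full=0.79, ¬humid=1−0.14=0.86; AND[a·b] → w = 0.1766
R3: warm=0.41, ¬full=1−0.79=0.21; AND[a·b] → w = 0.0861
R4: warm=0.41, comfortable=0.41; AND[a·b] → w = 0.1681
Rules with consequent 'high': {R1, R2, R3} → strengths 0.0779, 0.1766, 0.0861
Aggregate via t-conorm [a + b − a·b]: 0.3062

0.306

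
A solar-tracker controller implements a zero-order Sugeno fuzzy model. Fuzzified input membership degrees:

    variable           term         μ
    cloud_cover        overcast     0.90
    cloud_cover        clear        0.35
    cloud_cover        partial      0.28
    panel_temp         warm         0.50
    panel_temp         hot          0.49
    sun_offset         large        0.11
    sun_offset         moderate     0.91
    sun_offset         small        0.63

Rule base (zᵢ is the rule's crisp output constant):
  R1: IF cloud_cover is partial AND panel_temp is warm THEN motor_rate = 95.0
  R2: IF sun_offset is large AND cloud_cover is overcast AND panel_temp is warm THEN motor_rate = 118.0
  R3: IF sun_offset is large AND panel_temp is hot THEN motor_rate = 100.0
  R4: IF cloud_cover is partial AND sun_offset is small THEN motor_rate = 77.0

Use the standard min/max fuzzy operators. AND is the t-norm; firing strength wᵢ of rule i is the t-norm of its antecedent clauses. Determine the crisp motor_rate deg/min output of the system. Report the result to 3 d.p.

R1 (z=95.0): partial=0.28, warm=0.50; AND[min(a, b)] → w = 0.28
R2 (z=118.0): large=0.11, overcast=0.90, warm=0.50; AND[min(a, b)] → w = 0.11
R3 (z=100.0): large=0.11, hot=0.49; AND[min(a, b)] → w = 0.11
R4 (z=77.0): partial=0.28, small=0.63; AND[min(a, b)] → w = 0.28
Weighted average = (0.28·95.0 + 0.11·118.0 + 0.11·100.0 + 0.28·77.0) / (0.28 + 0.11 + 0.11 + 0.28)
  = 72.1400 / 0.7800 = 92.487

92.487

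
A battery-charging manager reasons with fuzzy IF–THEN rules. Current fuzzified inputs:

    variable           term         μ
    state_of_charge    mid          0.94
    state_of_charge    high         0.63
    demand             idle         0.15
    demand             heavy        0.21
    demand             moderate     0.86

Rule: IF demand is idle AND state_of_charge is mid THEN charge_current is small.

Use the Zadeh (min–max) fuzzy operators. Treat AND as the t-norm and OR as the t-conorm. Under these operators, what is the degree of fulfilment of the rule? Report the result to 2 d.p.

firing strength: idle=0.15, mid=0.94; AND[min(a, b)] → w = 0.15

0.15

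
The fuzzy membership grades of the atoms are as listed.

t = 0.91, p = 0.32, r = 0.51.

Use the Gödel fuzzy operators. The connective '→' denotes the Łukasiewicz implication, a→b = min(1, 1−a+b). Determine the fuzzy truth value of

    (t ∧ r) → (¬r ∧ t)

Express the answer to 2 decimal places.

t ∧ r = min(a, b) on (0.91, 0.51) = 0.51
¬r = 1 − 0.51 = 0.49
¬r ∧ t = min(a, b) on (0.49, 0.91) = 0.49
(t ∧ r) → (¬r ∧ t)  [Łukasiewicz: min(1, 1−a+b)] with a=0.51, b=0.49 → 0.98

0.98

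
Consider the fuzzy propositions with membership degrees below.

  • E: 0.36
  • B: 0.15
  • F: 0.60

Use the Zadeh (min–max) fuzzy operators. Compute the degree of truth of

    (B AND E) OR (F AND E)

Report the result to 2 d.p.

B AND E = min(a, b) on (0.15, 0.36) = 0.15
F AND E = min(a, b) on (0.60, 0.36) = 0.36
(B AND E) OR (F AND E) = max(a, b) on (0.15, 0.36) = 0.36

0.36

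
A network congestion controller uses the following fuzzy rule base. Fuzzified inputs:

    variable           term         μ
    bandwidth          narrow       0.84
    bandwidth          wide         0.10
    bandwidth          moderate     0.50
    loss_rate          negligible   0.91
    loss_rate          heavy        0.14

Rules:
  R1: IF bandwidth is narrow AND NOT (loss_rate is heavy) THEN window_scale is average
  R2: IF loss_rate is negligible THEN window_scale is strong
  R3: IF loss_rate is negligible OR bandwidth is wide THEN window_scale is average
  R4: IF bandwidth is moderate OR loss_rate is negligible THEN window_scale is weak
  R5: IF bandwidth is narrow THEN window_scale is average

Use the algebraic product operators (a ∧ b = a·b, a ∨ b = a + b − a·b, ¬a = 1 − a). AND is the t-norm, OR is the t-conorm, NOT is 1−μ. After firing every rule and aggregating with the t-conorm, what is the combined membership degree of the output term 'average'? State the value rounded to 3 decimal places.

0.996

R1: narrow=0.84, ¬heavy=1−0.14=0.86; AND[a·b] → w = 0.7224
R2: negligible=0.91 → w = 0.9100
R3: negligible=0.91, wide=0.10; OR[a + b − a·b] → w = 0.9190
R4: moderate=0.50, negligible=0.91; OR[a + b − a·b] → w = 0.9550
R5: narrow=0.84 → w = 0.8400
Rules with consequent 'average': {R1, R3, R5} → strengths 0.7224, 0.9190, 0.8400
Aggregate via t-conorm [a + b − a·b]: 0.9964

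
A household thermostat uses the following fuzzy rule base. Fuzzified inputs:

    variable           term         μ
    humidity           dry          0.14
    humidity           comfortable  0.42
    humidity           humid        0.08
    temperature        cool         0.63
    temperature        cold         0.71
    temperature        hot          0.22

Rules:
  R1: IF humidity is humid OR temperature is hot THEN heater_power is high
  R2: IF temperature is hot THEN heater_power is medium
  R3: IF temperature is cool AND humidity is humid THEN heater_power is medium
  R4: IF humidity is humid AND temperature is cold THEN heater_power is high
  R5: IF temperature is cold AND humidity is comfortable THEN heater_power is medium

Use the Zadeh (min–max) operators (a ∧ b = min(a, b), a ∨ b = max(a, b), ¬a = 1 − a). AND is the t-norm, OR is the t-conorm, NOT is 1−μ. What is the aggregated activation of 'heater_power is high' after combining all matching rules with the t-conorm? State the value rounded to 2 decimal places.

R1: humid=0.08, hot=0.22; OR[max(a, b)] → w = 0.22
R2: hot=0.22 → w = 0.22
R3: cool=0.63, humid=0.08; AND[min(a, b)] → w = 0.08
R4: humid=0.08, cold=0.71; AND[min(a, b)] → w = 0.08
R5: cold=0.71, comfortable=0.42; AND[min(a, b)] → w = 0.42
Rules with consequent 'high': {R1, R4} → strengths 0.22, 0.08
Aggregate via t-conorm [max(a, b)]: 0.22

0.22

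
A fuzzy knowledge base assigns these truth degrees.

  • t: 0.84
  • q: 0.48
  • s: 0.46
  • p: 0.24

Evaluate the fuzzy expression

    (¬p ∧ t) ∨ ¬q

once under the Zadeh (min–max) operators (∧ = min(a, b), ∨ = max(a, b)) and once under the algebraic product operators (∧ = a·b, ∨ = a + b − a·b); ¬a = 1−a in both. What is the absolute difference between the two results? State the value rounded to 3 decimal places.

0.066

Under Zadeh (min–max):
  ¬p = 1 − 0.24 = 0.76
  ¬p ∧ t = min(a, b) on (0.76, 0.84) = 0.76
  ¬q = 1 − 0.48 = 0.52
  (¬p ∧ t) ∨ ¬q = max(a, b) on (0.76, 0.52) = 0.76
  → value = 0.7600
Under algebraic product:
  ¬p = 1 − 0.2400 = 0.7600
  ¬p ∧ t = a·b on (0.7600, 0.8400) = 0.6384
  ¬q = 1 − 0.4800 = 0.5200
  (¬p ∧ t) ∨ ¬q = a + b − a·b on (0.6384, 0.5200) = 0.8264
  → value = 0.8264
|0.7600 − 0.8264| = 0.066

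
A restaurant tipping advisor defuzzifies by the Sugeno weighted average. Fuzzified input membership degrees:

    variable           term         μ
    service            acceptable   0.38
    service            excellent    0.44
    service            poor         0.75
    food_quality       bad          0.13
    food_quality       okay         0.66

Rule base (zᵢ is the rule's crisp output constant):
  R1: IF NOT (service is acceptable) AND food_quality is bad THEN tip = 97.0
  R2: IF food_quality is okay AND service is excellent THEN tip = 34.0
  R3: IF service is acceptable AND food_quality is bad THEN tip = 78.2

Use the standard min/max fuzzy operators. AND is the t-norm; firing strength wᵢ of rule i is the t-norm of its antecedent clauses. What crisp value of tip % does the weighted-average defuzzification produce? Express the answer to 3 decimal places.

R1 (z=97.0): ¬acceptable=1−0.38=0.62, bad=0.13; AND[min(a, b)] → w = 0.13
R2 (z=34.0): okay=0.66, excellent=0.44; AND[min(a, b)] → w = 0.44
R3 (z=78.2): acceptable=0.38, bad=0.13; AND[min(a, b)] → w = 0.13
Weighted average = (0.13·97.0 + 0.44·34.0 + 0.13·78.2) / (0.13 + 0.44 + 0.13)
  = 37.7360 / 0.7000 = 53.909

53.909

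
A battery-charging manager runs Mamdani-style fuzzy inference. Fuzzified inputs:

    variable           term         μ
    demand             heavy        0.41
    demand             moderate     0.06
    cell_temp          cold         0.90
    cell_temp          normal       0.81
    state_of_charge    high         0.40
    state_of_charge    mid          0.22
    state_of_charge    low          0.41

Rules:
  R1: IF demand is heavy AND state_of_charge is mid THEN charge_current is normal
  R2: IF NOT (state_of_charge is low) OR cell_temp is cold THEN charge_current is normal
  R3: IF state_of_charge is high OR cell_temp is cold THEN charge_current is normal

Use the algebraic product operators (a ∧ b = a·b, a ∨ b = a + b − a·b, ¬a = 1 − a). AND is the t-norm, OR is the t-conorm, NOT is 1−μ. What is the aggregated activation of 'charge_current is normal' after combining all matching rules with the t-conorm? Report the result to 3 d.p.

0.998

R1: heavy=0.41, mid=0.22; AND[a·b] → w = 0.0902
R2: ¬low=1−0.41=0.59, cold=0.90; OR[a + b − a·b] → w = 0.9590
R3: high=0.40, cold=0.90; OR[a + b − a·b] → w = 0.9400
Rules with consequent 'normal': {R1, R2, R3} → strengths 0.0902, 0.9590, 0.9400
Aggregate via t-conorm [a + b − a·b]: 0.9978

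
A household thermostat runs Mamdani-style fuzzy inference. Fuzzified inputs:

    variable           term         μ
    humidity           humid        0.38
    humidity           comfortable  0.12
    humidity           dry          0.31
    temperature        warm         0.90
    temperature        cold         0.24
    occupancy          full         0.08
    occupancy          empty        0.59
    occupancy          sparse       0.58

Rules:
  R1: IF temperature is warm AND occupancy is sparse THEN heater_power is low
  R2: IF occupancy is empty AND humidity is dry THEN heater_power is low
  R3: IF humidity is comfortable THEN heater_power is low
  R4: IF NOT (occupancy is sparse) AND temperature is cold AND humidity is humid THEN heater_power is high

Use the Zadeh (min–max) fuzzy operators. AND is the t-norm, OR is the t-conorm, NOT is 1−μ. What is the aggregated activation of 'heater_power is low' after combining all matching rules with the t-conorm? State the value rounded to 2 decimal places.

0.58

R1: warm=0.90, sparse=0.58; AND[min(a, b)] → w = 0.58
R2: empty=0.59, dry=0.31; AND[min(a, b)] → w = 0.31
R3: comfortable=0.12 → w = 0.12
R4: ¬sparse=1−0.58=0.42, cold=0.24, humid=0.38; AND[min(a, b)] → w = 0.24
Rules with consequent 'low': {R1, R2, R3} → strengths 0.58, 0.31, 0.12
Aggregate via t-conorm [max(a, b)]: 0.58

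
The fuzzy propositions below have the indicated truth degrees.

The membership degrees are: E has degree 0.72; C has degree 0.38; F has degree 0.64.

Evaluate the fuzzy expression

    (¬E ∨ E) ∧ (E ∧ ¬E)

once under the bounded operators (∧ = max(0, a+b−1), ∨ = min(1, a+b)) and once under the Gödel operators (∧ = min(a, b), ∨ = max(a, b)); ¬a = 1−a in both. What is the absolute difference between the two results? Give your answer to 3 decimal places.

0.280

Under bounded:
  ¬E = 1 − 0.72 = 0.28
  ¬E ∨ E = min(1, a+b) on (0.28, 0.72) = 1.00
  ¬E = 1 − 0.72 = 0.28
  E ∧ ¬E = max(0, a+b−1) on (0.72, 0.28) = 0.00
  (¬E ∨ E) ∧ (E ∧ ¬E) = max(0, a+b−1) on (1.00, 0.00) = 0.00
  → value = 0.0000
Under Gödel:
  ¬E = 1 − 0.72 = 0.28
  ¬E ∨ E = max(a, b) on (0.28, 0.72) = 0.72
  ¬E = 1 − 0.72 = 0.28
  E ∧ ¬E = min(a, b) on (0.72, 0.28) = 0.28
  (¬E ∨ E) ∧ (E ∧ ¬E) = min(a, b) on (0.72, 0.28) = 0.28
  → value = 0.2800
|0.0000 − 0.2800| = 0.280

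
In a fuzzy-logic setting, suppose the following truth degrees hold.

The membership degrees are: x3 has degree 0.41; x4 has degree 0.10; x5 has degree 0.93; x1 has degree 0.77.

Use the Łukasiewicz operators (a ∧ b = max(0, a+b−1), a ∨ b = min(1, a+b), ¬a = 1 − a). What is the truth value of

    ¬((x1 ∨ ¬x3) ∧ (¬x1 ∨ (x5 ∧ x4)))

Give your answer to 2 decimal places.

¬x3 = 1 − 0.41 = 0.59
x1 ∨ ¬x3 = min(1, a+b) on (0.77, 0.59) = 1.00
¬x1 = 1 − 0.77 = 0.23
x5 ∧ x4 = max(0, a+b−1) on (0.93, 0.10) = 0.03
¬x1 ∨ (x5 ∧ x4) = min(1, a+b) on (0.23, 0.03) = 0.26
(x1 ∨ ¬x3) ∧ (¬x1 ∨ (x5 ∧ x4)) = max(0, a+b−1) on (1.00, 0.26) = 0.26
¬((x1 ∨ ¬x3) ∧ (¬x1 ∨ (x5 ∧ x4))) = 1 − 0.26 = 0.74

0.74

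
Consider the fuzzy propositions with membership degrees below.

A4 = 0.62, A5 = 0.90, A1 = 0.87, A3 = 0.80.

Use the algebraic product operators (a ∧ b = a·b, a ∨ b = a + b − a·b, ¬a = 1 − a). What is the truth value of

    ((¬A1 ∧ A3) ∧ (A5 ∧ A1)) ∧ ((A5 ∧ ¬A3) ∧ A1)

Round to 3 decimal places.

0.013

¬A1 = 1 − 0.8700 = 0.1300
¬A1 ∧ A3 = a·b on (0.1300, 0.8000) = 0.1040
A5 ∧ A1 = a·b on (0.9000, 0.8700) = 0.7830
(¬A1 ∧ A3) ∧ (A5 ∧ A1) = a·b on (0.1040, 0.7830) = 0.0814
¬A3 = 1 − 0.8000 = 0.2000
A5 ∧ ¬A3 = a·b on (0.9000, 0.2000) = 0.1800
(A5 ∧ ¬A3) ∧ A1 = a·b on (0.1800, 0.8700) = 0.1566
((¬A1 ∧ A3) ∧ (A5 ∧ A1)) ∧ ((A5 ∧ ¬A3) ∧ A1) = a·b on (0.0814, 0.1566) = 0.0128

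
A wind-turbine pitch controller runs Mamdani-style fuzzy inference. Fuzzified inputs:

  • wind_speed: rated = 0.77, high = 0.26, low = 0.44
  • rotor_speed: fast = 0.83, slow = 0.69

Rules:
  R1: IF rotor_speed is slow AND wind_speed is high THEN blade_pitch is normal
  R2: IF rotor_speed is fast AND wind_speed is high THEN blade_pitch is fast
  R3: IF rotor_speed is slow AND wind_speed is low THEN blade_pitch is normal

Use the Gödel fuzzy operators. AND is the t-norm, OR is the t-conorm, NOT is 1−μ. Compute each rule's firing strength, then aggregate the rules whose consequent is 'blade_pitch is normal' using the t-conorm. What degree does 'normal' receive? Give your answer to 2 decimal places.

R1: slow=0.69, high=0.26; AND[min(a, b)] → w = 0.26
R2: fast=0.83, high=0.26; AND[min(a, b)] → w = 0.26
R3: slow=0.69, low=0.44; AND[min(a, b)] → w = 0.44
Rules with consequent 'normal': {R1, R3} → strengths 0.26, 0.44
Aggregate via t-conorm [max(a, b)]: 0.44

0.44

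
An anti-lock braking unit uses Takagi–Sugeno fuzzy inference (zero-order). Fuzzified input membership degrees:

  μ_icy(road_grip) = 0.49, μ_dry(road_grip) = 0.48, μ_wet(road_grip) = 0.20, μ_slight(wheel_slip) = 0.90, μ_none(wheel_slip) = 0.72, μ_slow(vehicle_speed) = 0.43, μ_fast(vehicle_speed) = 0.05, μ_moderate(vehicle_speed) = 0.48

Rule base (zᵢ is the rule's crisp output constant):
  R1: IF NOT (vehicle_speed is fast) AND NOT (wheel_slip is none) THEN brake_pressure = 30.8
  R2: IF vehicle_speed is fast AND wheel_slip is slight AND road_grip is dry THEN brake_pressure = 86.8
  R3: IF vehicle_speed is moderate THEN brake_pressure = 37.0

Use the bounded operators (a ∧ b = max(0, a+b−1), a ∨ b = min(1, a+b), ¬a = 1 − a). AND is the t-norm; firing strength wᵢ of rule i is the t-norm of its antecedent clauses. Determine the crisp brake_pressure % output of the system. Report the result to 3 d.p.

R1 (z=30.8): ¬fast=1−0.05=0.95, ¬none=1−0.72=0.28; AND[max(0, a+b−1)] → w = 0.23
R2 (z=86.8): fast=0.05, slight=0.90, dry=0.48; AND[max(0, a+b−1)] → w = 0.00
R3 (z=37.0): moderate=0.48 → w = 0.48
Weighted average = (0.23·30.8 + 0.00·86.8 + 0.48·37.0) / (0.23 + 0.00 + 0.48)
  = 24.8440 / 0.7100 = 34.992

34.992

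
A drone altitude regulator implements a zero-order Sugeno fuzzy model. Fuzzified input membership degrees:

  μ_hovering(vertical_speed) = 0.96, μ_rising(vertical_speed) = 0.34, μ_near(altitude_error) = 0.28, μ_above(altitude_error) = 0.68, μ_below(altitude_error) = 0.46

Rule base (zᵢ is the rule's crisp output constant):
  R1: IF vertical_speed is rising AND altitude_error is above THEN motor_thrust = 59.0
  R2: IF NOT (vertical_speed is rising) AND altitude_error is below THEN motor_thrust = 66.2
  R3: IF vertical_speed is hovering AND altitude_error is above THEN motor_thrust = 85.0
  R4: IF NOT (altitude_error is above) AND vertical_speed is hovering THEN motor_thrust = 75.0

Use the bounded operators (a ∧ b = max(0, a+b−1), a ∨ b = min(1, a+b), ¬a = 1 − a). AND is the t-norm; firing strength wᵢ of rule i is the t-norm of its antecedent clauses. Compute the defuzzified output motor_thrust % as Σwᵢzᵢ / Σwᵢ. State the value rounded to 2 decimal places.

79.74

R1 (z=59.0): rising=0.34, above=0.68; AND[max(0, a+b−1)] → w = 0.02
R2 (z=66.2): ¬rising=1−0.34=0.66, below=0.46; AND[max(0, a+b−1)] → w = 0.12
R3 (z=85.0): hovering=0.96, above=0.68; AND[max(0, a+b−1)] → w = 0.64
R4 (z=75.0): ¬above=1−0.68=0.32, hovering=0.96; AND[max(0, a+b−1)] → w = 0.28
Weighted average = (0.02·59.0 + 0.12·66.2 + 0.64·85.0 + 0.28·75.0) / (0.02 + 0.12 + 0.64 + 0.28)
  = 84.5240 / 1.0600 = 79.74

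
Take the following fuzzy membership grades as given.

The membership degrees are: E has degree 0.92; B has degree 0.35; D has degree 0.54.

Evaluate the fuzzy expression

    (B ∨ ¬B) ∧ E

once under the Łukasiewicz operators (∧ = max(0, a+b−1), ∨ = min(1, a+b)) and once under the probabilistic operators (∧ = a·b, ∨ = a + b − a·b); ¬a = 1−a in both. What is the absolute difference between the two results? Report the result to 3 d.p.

Under Łukasiewicz:
  ¬B = 1 − 0.35 = 0.65
  B ∨ ¬B = min(1, a+b) on (0.35, 0.65) = 1.00
  (B ∨ ¬B) ∧ E = max(0, a+b−1) on (1.00, 0.92) = 0.92
  → value = 0.9200
Under probabilistic:
  ¬B = 1 − 0.3500 = 0.6500
  B ∨ ¬B = a + b − a·b on (0.3500, 0.6500) = 0.7725
  (B ∨ ¬B) ∧ E = a·b on (0.7725, 0.9200) = 0.7107
  → value = 0.7107
|0.9200 − 0.7107| = 0.209

0.209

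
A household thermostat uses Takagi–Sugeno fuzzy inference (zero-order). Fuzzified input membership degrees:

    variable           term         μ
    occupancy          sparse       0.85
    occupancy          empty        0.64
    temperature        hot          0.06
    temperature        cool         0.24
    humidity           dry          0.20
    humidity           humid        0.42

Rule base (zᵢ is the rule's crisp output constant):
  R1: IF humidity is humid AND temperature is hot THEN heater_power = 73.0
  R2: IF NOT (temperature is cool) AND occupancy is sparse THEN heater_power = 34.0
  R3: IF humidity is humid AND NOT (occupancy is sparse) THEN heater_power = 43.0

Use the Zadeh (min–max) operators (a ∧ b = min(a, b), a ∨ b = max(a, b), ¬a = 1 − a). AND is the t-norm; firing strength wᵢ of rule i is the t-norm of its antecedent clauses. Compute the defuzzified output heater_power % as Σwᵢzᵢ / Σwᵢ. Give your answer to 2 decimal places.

R1 (z=73.0): humid=0.42, hot=0.06; AND[min(a, b)] → w = 0.06
R2 (z=34.0): ¬cool=1−0.24=0.76, sparse=0.85; AND[min(a, b)] → w = 0.76
R3 (z=43.0): humid=0.42, ¬sparse=1−0.85=0.15; AND[min(a, b)] → w = 0.15
Weighted average = (0.06·73.0 + 0.76·34.0 + 0.15·43.0) / (0.06 + 0.76 + 0.15)
  = 36.6700 / 0.9700 = 37.80

37.80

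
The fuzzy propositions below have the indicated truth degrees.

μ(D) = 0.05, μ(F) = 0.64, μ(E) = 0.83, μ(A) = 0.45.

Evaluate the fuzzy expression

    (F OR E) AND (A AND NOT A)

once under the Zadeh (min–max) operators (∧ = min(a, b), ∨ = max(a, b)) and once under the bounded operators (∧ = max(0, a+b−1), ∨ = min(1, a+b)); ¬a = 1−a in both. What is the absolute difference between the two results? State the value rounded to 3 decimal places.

Under Zadeh (min–max):
  F OR E = max(a, b) on (0.64, 0.83) = 0.83
  NOT A = 1 − 0.45 = 0.55
  A AND NOT A = min(a, b) on (0.45, 0.55) = 0.45
  (F OR E) AND (A AND NOT A) = min(a, b) on (0.83, 0.45) = 0.45
  → value = 0.4500
Under bounded:
  F OR E = min(1, a+b) on (0.64, 0.83) = 1.00
  NOT A = 1 − 0.45 = 0.55
  A AND NOT A = max(0, a+b−1) on (0.45, 0.55) = 0.00
  (F OR E) AND (A AND NOT A) = max(0, a+b−1) on (1.00, 0.00) = 0.00
  → value = 0.0000
|0.4500 − 0.0000| = 0.450

0.450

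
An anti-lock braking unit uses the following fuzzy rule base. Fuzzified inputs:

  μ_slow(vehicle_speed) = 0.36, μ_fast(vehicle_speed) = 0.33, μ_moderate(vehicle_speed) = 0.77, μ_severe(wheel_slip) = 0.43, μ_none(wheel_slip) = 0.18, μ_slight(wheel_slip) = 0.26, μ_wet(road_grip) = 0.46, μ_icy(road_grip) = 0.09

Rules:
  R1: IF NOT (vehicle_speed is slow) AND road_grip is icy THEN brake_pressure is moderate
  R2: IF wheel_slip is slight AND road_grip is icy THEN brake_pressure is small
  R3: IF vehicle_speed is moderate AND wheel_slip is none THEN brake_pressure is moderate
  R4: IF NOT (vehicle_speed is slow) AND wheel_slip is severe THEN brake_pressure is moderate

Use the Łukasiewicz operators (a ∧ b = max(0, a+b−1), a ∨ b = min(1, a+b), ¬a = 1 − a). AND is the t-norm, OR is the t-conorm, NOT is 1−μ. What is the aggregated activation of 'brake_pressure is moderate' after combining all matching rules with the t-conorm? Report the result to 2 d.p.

0.07

R1: ¬slow=1−0.36=0.64, icy=0.09; AND[max(0, a+b−1)] → w = 0.00
R2: slight=0.26, icy=0.09; AND[max(0, a+b−1)] → w = 0.00
R3: moderate=0.77, none=0.18; AND[max(0, a+b−1)] → w = 0.00
R4: ¬slow=1−0.36=0.64, severe=0.43; AND[max(0, a+b−1)] → w = 0.07
Rules with consequent 'moderate': {R1, R3, R4} → strengths 0.00, 0.00, 0.07
Aggregate via t-conorm [min(1, a+b)]: 0.07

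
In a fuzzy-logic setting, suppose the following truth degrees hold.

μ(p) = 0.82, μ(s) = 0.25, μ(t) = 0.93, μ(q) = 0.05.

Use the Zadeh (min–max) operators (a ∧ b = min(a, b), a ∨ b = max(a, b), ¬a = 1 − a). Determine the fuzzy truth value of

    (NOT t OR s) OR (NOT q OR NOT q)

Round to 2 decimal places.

0.95

NOT t = 1 − 0.93 = 0.07
NOT t OR s = max(a, b) on (0.07, 0.25) = 0.25
NOT q = 1 − 0.05 = 0.95
NOT q = 1 − 0.05 = 0.95
NOT q OR NOT q = max(a, b) on (0.95, 0.95) = 0.95
(NOT t OR s) OR (NOT q OR NOT q) = max(a, b) on (0.25, 0.95) = 0.95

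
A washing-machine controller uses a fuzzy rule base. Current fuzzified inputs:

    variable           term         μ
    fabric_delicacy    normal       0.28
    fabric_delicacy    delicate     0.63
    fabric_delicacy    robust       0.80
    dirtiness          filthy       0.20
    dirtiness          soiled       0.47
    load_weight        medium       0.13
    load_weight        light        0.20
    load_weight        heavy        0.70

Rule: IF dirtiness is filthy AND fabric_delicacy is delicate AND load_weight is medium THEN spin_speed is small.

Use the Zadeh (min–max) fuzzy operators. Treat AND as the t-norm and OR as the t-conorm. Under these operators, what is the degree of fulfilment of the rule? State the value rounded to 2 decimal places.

firing strength: filthy=0.20, delicate=0.63, medium=0.13; AND[min(a, b)] → w = 0.13

0.13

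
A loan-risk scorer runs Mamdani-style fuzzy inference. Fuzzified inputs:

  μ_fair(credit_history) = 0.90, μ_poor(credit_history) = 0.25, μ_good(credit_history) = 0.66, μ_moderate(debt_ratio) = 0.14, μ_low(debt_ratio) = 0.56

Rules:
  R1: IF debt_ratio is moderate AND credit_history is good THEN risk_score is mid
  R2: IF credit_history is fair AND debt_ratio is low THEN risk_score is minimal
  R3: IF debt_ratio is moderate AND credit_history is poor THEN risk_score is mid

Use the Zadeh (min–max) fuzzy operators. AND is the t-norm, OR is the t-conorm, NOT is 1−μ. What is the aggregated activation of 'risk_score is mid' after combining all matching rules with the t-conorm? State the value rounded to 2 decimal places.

0.14

R1: moderate=0.14, good=0.66; AND[min(a, b)] → w = 0.14
R2: fair=0.90, low=0.56; AND[min(a, b)] → w = 0.56
R3: moderate=0.14, poor=0.25; AND[min(a, b)] → w = 0.14
Rules with consequent 'mid': {R1, R3} → strengths 0.14, 0.14
Aggregate via t-conorm [max(a, b)]: 0.14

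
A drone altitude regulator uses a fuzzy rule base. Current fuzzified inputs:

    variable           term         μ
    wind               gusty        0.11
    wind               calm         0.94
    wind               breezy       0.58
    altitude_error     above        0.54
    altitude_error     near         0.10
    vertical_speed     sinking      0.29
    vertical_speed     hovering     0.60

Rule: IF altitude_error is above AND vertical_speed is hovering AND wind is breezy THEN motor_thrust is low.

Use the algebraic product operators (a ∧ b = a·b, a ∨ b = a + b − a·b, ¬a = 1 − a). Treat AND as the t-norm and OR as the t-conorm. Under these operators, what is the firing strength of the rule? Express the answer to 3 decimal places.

0.188

firing strength: above=0.54, hovering=0.60, breezy=0.58; AND[a·b] → w = 0.1879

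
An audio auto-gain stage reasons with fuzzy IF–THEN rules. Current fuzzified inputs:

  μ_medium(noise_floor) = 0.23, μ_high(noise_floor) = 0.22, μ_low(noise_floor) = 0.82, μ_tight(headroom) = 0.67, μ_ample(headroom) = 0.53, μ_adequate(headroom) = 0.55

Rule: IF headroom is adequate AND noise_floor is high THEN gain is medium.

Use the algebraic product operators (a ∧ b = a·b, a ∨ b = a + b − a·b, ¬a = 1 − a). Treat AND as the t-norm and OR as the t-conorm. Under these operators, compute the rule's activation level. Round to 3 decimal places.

firing strength: adequate=0.55, high=0.22; AND[a·b] → w = 0.1210

0.121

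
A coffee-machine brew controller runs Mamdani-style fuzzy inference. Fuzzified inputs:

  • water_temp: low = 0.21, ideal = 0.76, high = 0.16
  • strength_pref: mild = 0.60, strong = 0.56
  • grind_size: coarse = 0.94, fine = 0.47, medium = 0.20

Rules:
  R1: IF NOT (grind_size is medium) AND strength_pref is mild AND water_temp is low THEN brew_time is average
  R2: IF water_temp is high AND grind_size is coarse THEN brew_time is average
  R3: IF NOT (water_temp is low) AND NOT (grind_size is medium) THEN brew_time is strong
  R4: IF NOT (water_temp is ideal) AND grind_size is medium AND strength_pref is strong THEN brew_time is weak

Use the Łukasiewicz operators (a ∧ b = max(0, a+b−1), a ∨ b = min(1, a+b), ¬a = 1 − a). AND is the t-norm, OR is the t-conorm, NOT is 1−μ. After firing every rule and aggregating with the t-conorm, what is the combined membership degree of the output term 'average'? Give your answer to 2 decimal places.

0.10

R1: ¬medium=1−0.20=0.80, mild=0.60, low=0.21; AND[max(0, a+b−1)] → w = 0.00
R2: high=0.16, coarse=0.94; AND[max(0, a+b−1)] → w = 0.10
R3: ¬low=1−0.21=0.79, ¬medium=1−0.20=0.80; AND[max(0, a+b−1)] → w = 0.59
R4: ¬ideal=1−0.76=0.24, medium=0.20, strong=0.56; AND[max(0, a+b−1)] → w = 0.00
Rules with consequent 'average': {R1, R2} → strengths 0.00, 0.10
Aggregate via t-conorm [min(1, a+b)]: 0.10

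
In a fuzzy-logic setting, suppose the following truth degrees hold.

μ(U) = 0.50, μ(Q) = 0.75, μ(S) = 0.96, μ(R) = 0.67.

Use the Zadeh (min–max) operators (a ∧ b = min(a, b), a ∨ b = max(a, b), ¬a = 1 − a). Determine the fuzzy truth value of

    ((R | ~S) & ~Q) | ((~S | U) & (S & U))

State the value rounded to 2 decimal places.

0.50

~S = 1 − 0.96 = 0.04
R | ~S = max(a, b) on (0.67, 0.04) = 0.67
~Q = 1 − 0.75 = 0.25
(R | ~S) & ~Q = min(a, b) on (0.67, 0.25) = 0.25
~S = 1 − 0.96 = 0.04
~S | U = max(a, b) on (0.04, 0.50) = 0.50
S & U = min(a, b) on (0.96, 0.50) = 0.50
(~S | U) & (S & U) = min(a, b) on (0.50, 0.50) = 0.50
((R | ~S) & ~Q) | ((~S | U) & (S & U)) = max(a, b) on (0.25, 0.50) = 0.50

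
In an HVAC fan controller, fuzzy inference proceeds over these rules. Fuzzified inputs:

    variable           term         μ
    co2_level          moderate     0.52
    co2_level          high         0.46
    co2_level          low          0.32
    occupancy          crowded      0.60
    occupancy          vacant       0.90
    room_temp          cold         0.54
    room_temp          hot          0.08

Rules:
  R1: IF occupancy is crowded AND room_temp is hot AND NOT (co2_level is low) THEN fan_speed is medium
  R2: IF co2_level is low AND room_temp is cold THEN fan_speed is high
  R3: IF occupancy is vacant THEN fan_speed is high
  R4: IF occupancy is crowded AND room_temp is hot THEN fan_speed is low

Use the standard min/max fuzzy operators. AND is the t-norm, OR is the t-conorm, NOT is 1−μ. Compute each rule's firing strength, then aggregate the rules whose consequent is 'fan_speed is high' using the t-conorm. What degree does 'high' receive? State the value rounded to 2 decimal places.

0.90

R1: crowded=0.60, hot=0.08, ¬low=1−0.32=0.68; AND[min(a, b)] → w = 0.08
R2: low=0.32, cold=0.54; AND[min(a, b)] → w = 0.32
R3: vacant=0.90 → w = 0.90
R4: crowded=0.60, hot=0.08; AND[min(a, b)] → w = 0.08
Rules with consequent 'high': {R2, R3} → strengths 0.32, 0.90
Aggregate via t-conorm [max(a, b)]: 0.90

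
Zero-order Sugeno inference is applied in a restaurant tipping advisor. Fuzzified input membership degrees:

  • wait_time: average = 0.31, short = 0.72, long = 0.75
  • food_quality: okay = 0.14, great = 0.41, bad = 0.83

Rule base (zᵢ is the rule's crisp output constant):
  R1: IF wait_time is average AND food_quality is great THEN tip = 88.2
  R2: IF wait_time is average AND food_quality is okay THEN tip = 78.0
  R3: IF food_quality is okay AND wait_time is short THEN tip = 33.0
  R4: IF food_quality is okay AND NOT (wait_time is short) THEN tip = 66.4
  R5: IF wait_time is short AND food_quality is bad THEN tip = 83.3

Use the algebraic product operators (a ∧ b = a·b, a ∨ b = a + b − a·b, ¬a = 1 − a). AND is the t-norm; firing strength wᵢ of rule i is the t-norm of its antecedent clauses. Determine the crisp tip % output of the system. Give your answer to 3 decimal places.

77.420

R1 (z=88.2): average=0.31, great=0.41; AND[a·b] → w = 0.1271
R2 (z=78.0): average=0.31, okay=0.14; AND[a·b] → w = 0.0434
R3 (z=33.0): okay=0.14, short=0.72; AND[a·b] → w = 0.1008
R4 (z=66.4): okay=0.14, ¬short=1−0.72=0.28; AND[a·b] → w = 0.0392
R5 (z=83.3): short=0.72, bad=0.83; AND[a·b] → w = 0.5976
Weighted average = (0.1271·88.2 + 0.0434·78.0 + 0.1008·33.0 + 0.0392·66.4 + 0.5976·83.3) / (0.1271 + 0.0434 + 0.1008 + 0.0392 + 0.5976)
  = 70.3048 / 0.9081 = 77.420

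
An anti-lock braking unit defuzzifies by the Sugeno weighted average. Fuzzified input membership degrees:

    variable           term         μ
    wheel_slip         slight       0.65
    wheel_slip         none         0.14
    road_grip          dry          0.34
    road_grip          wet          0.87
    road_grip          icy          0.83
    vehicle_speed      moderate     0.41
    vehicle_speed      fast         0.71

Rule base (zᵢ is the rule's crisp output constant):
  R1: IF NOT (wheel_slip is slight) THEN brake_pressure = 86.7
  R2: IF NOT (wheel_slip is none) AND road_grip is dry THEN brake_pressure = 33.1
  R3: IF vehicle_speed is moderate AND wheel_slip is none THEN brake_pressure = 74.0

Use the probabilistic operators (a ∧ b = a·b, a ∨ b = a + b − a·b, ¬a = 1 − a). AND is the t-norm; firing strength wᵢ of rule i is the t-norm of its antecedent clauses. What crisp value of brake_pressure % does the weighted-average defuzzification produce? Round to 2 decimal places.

R1 (z=86.7): ¬slight=1−0.65=0.35 → w = 0.3500
R2 (z=33.1): ¬none=1−0.14=0.86, dry=0.34; AND[a·b] → w = 0.2924
R3 (z=74.0): moderate=0.41, none=0.14; AND[a·b] → w = 0.0574
Weighted average = (0.3500·86.7 + 0.2924·33.1 + 0.0574·74.0) / (0.3500 + 0.2924 + 0.0574)
  = 44.2710 / 0.6998 = 63.26

63.26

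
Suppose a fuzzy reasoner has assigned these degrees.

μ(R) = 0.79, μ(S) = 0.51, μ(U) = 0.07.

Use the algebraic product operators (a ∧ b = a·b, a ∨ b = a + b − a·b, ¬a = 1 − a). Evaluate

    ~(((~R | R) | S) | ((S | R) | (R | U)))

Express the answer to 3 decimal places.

0.002

~R = 1 − 0.7900 = 0.2100
~R | R = a + b − a·b on (0.2100, 0.7900) = 0.8341
(~R | R) | S = a + b − a·b on (0.8341, 0.5100) = 0.9187
S | R = a + b − a·b on (0.5100, 0.7900) = 0.8971
R | U = a + b − a·b on (0.7900, 0.0700) = 0.8047
(S | R) | (R | U) = a + b − a·b on (0.8971, 0.8047) = 0.9799
((~R | R) | S) | ((S | R) | (R | U)) = a + b − a·b on (0.9187, 0.9799) = 0.9984
~(((~R | R) | S) | ((S | R) | (R | U))) = 1 − 0.9984 = 0.0016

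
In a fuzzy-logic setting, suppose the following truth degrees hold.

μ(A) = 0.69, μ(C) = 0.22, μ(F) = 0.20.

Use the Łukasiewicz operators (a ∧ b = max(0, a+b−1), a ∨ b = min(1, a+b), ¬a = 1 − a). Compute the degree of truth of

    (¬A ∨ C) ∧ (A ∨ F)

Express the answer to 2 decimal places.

0.42

¬A = 1 − 0.69 = 0.31
¬A ∨ C = min(1, a+b) on (0.31, 0.22) = 0.53
A ∨ F = min(1, a+b) on (0.69, 0.20) = 0.89
(¬A ∨ C) ∧ (A ∨ F) = max(0, a+b−1) on (0.53, 0.89) = 0.42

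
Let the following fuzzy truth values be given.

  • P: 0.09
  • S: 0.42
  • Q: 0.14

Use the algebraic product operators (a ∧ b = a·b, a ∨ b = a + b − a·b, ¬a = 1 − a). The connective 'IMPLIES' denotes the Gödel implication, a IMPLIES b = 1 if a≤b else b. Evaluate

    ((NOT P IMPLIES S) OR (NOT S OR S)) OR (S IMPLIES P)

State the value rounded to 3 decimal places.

0.871

NOT P = 1 − 0.0900 = 0.9100
NOT P IMPLIES S  [Gödel: 1 if a≤b else b] with a=0.9100, b=0.4200 → 0.4200
NOT S = 1 − 0.4200 = 0.5800
NOT S OR S = a + b − a·b on (0.5800, 0.4200) = 0.7564
(NOT P IMPLIES S) OR (NOT S OR S) = a + b − a·b on (0.4200, 0.7564) = 0.8587
S IMPLIES P  [Gödel: 1 if a≤b else b] with a=0.4200, b=0.0900 → 0.0900
((NOT P IMPLIES S) OR (NOT S OR S)) OR (S IMPLIES P) = a + b − a·b on (0.8587, 0.0900) = 0.8714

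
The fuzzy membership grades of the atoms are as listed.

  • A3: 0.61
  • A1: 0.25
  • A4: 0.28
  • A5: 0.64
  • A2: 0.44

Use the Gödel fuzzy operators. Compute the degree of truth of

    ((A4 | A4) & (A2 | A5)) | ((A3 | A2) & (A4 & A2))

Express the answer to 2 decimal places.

A4 | A4 = max(a, b) on (0.28, 0.28) = 0.28
A2 | A5 = max(a, b) on (0.44, 0.64) = 0.64
(A4 | A4) & (A2 | A5) = min(a, b) on (0.28, 0.64) = 0.28
A3 | A2 = max(a, b) on (0.61, 0.44) = 0.61
A4 & A2 = min(a, b) on (0.28, 0.44) = 0.28
(A3 | A2) & (A4 & A2) = min(a, b) on (0.61, 0.28) = 0.28
((A4 | A4) & (A2 | A5)) | ((A3 | A2) & (A4 & A2)) = max(a, b) on (0.28, 0.28) = 0.28

0.28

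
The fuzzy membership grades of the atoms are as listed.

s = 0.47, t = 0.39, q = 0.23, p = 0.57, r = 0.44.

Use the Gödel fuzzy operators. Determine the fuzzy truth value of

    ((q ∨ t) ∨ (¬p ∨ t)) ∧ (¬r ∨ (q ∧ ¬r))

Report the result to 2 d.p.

q ∨ t = max(a, b) on (0.23, 0.39) = 0.39
¬p = 1 − 0.57 = 0.43
¬p ∨ t = max(a, b) on (0.43, 0.39) = 0.43
(q ∨ t) ∨ (¬p ∨ t) = max(a, b) on (0.39, 0.43) = 0.43
¬r = 1 − 0.44 = 0.56
¬r = 1 − 0.44 = 0.56
q ∧ ¬r = min(a, b) on (0.23, 0.56) = 0.23
¬r ∨ (q ∧ ¬r) = max(a, b) on (0.56, 0.23) = 0.56
((q ∨ t) ∨ (¬p ∨ t)) ∧ (¬r ∨ (q ∧ ¬r)) = min(a, b) on (0.43, 0.56) = 0.43

0.43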